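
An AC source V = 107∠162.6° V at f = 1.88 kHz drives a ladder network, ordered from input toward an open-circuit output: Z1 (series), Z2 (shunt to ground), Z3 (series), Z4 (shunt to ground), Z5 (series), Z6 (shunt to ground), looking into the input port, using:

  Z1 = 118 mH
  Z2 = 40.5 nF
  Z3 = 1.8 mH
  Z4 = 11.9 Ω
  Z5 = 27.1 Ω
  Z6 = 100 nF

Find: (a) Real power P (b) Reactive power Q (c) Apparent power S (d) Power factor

Step 1 — Angular frequency: ω = 2π·f = 2π·1880 = 1.181e+04 rad/s.
Step 2 — Component impedances:
  Z1: Z = jωL = j·1.181e+04·0.118 = 0 + j1394 Ω
  Z2: Z = 1/(jωC) = -j/(ω·C) = 0 - j2090 Ω
  Z3: Z = jωL = j·1.181e+04·0.0018 = 0 + j21.26 Ω
  Z4: Z = R = 11.9 Ω
  Z5: Z = R = 27.1 Ω
  Z6: Z = 1/(jωC) = -j/(ω·C) = 0 - j846.6 Ω
Step 3 — Ladder network (open output): work backward from the far end, alternating series and parallel combinations. Z_in = 12.14 + j1415 Ω = 1415∠89.5° Ω.
Step 4 — Source phasor: V = 107∠162.6° V = -102.1 + j32 V.
Step 5 — Current: I = V / Z = 0.02199 + j0.07234 A = 0.07561∠73.1° A.
Step 6 — Complex power: S = V·I* = 0.06938 + j8.09 VA.
Step 7 — Real power: P = Re(S) = 0.06938 W.
Step 8 — Reactive power: Q = Im(S) = 8.09 VAR.
Step 9 — Apparent power: |S| = 8.09 VA.
Step 10 — Power factor: PF = P/|S| = 0.008575 (lagging).

(a) P = 0.06938 W  (b) Q = 8.09 VAR  (c) S = 8.09 VA  (d) PF = 0.008575 (lagging)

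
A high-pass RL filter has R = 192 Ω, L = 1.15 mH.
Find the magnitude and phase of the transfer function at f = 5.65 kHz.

Step 1 — Angular frequency: ω = 2π·5650 = 3.55e+04 rad/s.
Step 2 — Transfer function: H(jω) = jωL/(R + jωL).
Step 3 — Numerator jωL = j·40.82; denominator R + jωL = 192 + j40.82.
Step 4 — H = 0.04326 + j0.2034.
Step 5 — Magnitude: |H| = 0.208 (-13.6 dB); phase: φ = 78.0°.

|H| = 0.208 (-13.6 dB), φ = 78.0°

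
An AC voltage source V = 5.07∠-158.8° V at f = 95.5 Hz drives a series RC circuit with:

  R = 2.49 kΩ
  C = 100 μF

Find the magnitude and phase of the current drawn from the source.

Step 1 — Angular frequency: ω = 2π·f = 2π·95.5 = 600 rad/s.
Step 2 — Component impedances:
  R: Z = R = 2490 Ω
  C: Z = 1/(jωC) = -j/(ω·C) = 0 - j16.67 Ω
Step 3 — Series combination: Z_total = R + C = 2490 - j16.67 Ω = 2490∠-0.4° Ω.
Step 4 — Source phasor: V = 5.07∠-158.8° V = -4.727 - j1.833 V.
Step 5 — Ohm's law: I = V / Z_total = (-4.727 - j1.833) / (2490 - j16.67) = -0.001893 - j0.000749 A.
Step 6 — Convert to polar: |I| = 0.002036 A, ∠I = -158.4°.

I = 0.002036∠-158.4° A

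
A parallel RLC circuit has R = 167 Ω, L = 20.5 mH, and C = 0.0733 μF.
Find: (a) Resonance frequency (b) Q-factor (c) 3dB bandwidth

Step 1 — Resonance: ω₀ = 1/√(LC) = 1/√(0.0205·7.33e-08) = 2.58e+04 rad/s.
Step 2 — f₀ = ω₀/(2π) = 4106 Hz.
Step 3 — Parallel Q: Q = R/(ω₀L) = 167/(2.58e+04·0.0205) = 0.3158.
Step 4 — Bandwidth: Δω = ω₀/Q = 8.169e+04 rad/s; BW = Δω/(2π) = 1.3e+04 Hz.

(a) f₀ = 4106 Hz  (b) Q = 0.3158  (c) BW = 1.3e+04 Hz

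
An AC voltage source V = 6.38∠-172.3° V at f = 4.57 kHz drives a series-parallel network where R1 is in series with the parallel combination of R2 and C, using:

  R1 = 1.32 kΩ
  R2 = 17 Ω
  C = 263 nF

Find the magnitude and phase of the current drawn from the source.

Step 1 — Angular frequency: ω = 2π·f = 2π·4570 = 2.871e+04 rad/s.
Step 2 — Component impedances:
  R1: Z = R = 1320 Ω
  R2: Z = R = 17 Ω
  C: Z = 1/(jωC) = -j/(ω·C) = 0 - j132.4 Ω
Step 3 — Parallel branch: R2 || C = 1/(1/R2 + 1/C) = 16.72 - j2.147 Ω.
Step 4 — Series with R1: Z_total = R1 + (R2 || C) = 1337 - j2.147 Ω = 1337∠-0.1° Ω.
Step 5 — Source phasor: V = 6.38∠-172.3° V = -6.322 - j0.8548 V.
Step 6 — Ohm's law: I = V / Z_total = (-6.322 - j0.8548) / (1337 - j2.147) = -0.004729 - j0.0006471 A.
Step 7 — Convert to polar: |I| = 0.004773 A, ∠I = -172.2°.

I = 0.004773∠-172.2° A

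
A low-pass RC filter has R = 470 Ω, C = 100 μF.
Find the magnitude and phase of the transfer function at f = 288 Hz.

Step 1 — Angular frequency: ω = 2π·288 = 1810 rad/s.
Step 2 — Transfer function: H(jω) = 1/(1 + jωRC).
Step 3 — Denominator: 1 + jωRC = 1 + j·1810·470·0.0001 = 1 + j85.05.
Step 4 — H = 0.0001382 - j0.01176.
Step 5 — Magnitude: |H| = 0.01176 (-38.6 dB); phase: φ = -89.3°.

|H| = 0.01176 (-38.6 dB), φ = -89.3°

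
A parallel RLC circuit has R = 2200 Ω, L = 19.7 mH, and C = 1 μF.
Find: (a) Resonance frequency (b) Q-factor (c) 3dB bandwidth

Step 1 — Resonance: ω₀ = 1/√(LC) = 1/√(0.0197·1e-06) = 7125 rad/s.
Step 2 — f₀ = ω₀/(2π) = 1134 Hz.
Step 3 — Parallel Q: Q = R/(ω₀L) = 2200/(7125·0.0197) = 15.67.
Step 4 — Bandwidth: Δω = ω₀/Q = 454.5 rad/s; BW = Δω/(2π) = 72.34 Hz.

(a) f₀ = 1134 Hz  (b) Q = 15.67  (c) BW = 72.34 Hz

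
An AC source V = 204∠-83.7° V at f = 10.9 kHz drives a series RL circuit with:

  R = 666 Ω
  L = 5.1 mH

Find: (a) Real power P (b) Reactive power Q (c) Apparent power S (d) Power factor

Step 1 — Angular frequency: ω = 2π·f = 2π·1.09e+04 = 6.849e+04 rad/s.
Step 2 — Component impedances:
  R: Z = R = 666 Ω
  L: Z = jωL = j·6.849e+04·0.0051 = 0 + j349.3 Ω
Step 3 — Series combination: Z_total = R + L = 666 + j349.3 Ω = 752∠27.7° Ω.
Step 4 — Source phasor: V = 204∠-83.7° V = 22.39 - j202.8 V.
Step 5 — Current: I = V / Z = -0.09887 - j0.2526 A = 0.2713∠-111.4° A.
Step 6 — Complex power: S = V·I* = 49.01 + j25.7 VA.
Step 7 — Real power: P = Re(S) = 49.01 W.
Step 8 — Reactive power: Q = Im(S) = 25.7 VAR.
Step 9 — Apparent power: |S| = 55.34 VA.
Step 10 — Power factor: PF = P/|S| = 0.8856 (lagging).

(a) P = 49.01 W  (b) Q = 25.7 VAR  (c) S = 55.34 VA  (d) PF = 0.8856 (lagging)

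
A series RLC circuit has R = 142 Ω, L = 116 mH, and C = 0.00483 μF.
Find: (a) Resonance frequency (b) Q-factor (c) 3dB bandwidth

Step 1 — Resonance: ω₀ = 1/√(LC) = 1/√(0.116·4.83e-09) = 4.225e+04 rad/s.
Step 2 — f₀ = ω₀/(2π) = 6724 Hz.
Step 3 — Series Q: Q = ω₀L/R = 4.225e+04·0.116/142 = 34.51.
Step 4 — Bandwidth: Δω = ω₀/Q = 1224 rad/s; BW = Δω/(2π) = 194.8 Hz.

(a) f₀ = 6724 Hz  (b) Q = 34.51  (c) BW = 194.8 Hz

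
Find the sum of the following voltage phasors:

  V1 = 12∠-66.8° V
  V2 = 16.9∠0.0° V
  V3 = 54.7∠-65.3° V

Step 1 — Convert each phasor to rectangular form:
  V1 = 12·(cos(-66.8°) + j·sin(-66.8°)) = 4.727 - j11.03 V
  V2 = 16.9·(cos(0.0°) + j·sin(0.0°)) = 16.9 V
  V3 = 54.7·(cos(-65.3°) + j·sin(-65.3°)) = 22.86 - j49.7 V
Step 2 — Sum components: V_total = 44.48 - j60.73 V.
Step 3 — Convert to polar: |V_total| = 75.28 V, ∠V_total = -53.8°.

V_total = 75.28∠-53.8° V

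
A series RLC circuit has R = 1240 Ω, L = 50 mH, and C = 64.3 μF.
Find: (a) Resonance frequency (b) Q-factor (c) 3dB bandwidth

Step 1 — Resonance: ω₀ = 1/√(LC) = 1/√(0.05·6.43e-05) = 557.7 rad/s.
Step 2 — f₀ = ω₀/(2π) = 88.76 Hz.
Step 3 — Series Q: Q = ω₀L/R = 557.7·0.05/1240 = 0.02249.
Step 4 — Bandwidth: Δω = ω₀/Q = 2.48e+04 rad/s; BW = Δω/(2π) = 3947 Hz.

(a) f₀ = 88.76 Hz  (b) Q = 0.02249  (c) BW = 3947 Hz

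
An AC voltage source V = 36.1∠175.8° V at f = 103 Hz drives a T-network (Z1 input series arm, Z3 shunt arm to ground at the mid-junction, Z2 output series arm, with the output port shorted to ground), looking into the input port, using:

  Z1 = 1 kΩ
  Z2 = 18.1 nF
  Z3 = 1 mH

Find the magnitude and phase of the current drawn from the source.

Step 1 — Angular frequency: ω = 2π·f = 2π·103 = 647.2 rad/s.
Step 2 — Component impedances:
  Z1: Z = R = 1000 Ω
  Z2: Z = 1/(jωC) = -j/(ω·C) = 0 - j8.537e+04 Ω
  Z3: Z = jωL = j·647.2·0.001 = 0 + j0.6472 Ω
Step 3 — With the output port shorted to ground, the output series arm Z2 runs from the junction to ground; the shunt arm Z3 also runs from the junction to ground. They appear in parallel: Z3 || Z2 = 0 + j0.6472 Ω.
Step 4 — Series with input arm Z1: Z_in = Z1 + (Z3 || Z2) = 1000 + j0.6472 Ω = 1000∠0.0° Ω.
Step 5 — Source phasor: V = 36.1∠175.8° V = -36 + j2.644 V.
Step 6 — Ohm's law: I = V / Z_total = (-36 + j2.644) / (1000 + j0.6472) = -0.036 + j0.002667 A.
Step 7 — Convert to polar: |I| = 0.0361 A, ∠I = 175.8°.

I = 0.0361∠175.8° A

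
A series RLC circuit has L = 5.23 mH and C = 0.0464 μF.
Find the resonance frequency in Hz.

Step 1 — Resonance condition Im(Z)=0 gives ω₀ = 1/√(LC).
Step 2 — ω₀ = 1/√(0.00523·4.64e-08) = 6.419e+04 rad/s.
Step 3 — f₀ = ω₀/(2π) = 1.022e+04 Hz.

f₀ = 1.022e+04 Hz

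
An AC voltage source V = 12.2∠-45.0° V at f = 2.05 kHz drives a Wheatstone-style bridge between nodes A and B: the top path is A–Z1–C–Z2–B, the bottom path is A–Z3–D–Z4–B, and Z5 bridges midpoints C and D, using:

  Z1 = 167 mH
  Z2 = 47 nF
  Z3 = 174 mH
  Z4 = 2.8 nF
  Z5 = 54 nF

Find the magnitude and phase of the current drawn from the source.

Step 1 — Angular frequency: ω = 2π·f = 2π·2050 = 1.288e+04 rad/s.
Step 2 — Component impedances:
  Z1: Z = jωL = j·1.288e+04·0.167 = 0 + j2151 Ω
  Z2: Z = 1/(jωC) = -j/(ω·C) = 0 - j1652 Ω
  Z3: Z = jωL = j·1.288e+04·0.174 = 0 + j2241 Ω
  Z4: Z = 1/(jωC) = -j/(ω·C) = 0 - j2.773e+04 Ω
  Z5: Z = 1/(jωC) = -j/(ω·C) = 0 - j1438 Ω
Step 3 — Bridge requires nodal analysis (the Z5 bridge couples midpoints C and D, so the two paths cannot be reduced to a simple series/parallel combination). Setting node B to ground and injecting 1 A at node A, the 3-node admittance system at A, C, D solves to V_A = Z_AB = 0 - j835.8 Ω = 835.8∠-90.0° Ω.
Step 4 — Source phasor: V = 12.2∠-45.0° V = 8.627 - j8.627 V.
Step 5 — Ohm's law: I = V / Z_total = (8.627 - j8.627) / (0 - j835.8) = 0.01032 + j0.01032 A.
Step 6 — Convert to polar: |I| = 0.0146 A, ∠I = 45.0°.

I = 0.0146∠45.0° A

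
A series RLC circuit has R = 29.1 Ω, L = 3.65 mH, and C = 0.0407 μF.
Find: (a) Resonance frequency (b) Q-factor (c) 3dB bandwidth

Step 1 — Resonance condition Im(Z)=0 gives ω₀ = 1/√(LC).
Step 2 — ω₀ = 1/√(0.00365·4.07e-08) = 8.205e+04 rad/s.
Step 3 — f₀ = ω₀/(2π) = 1.306e+04 Hz.
Step 4 — Series Q: Q = ω₀L/R = 8.205e+04·0.00365/29.1 = 10.29.
Step 5 — 3dB bandwidth: Δω = ω₀/Q = 7973 rad/s; BW = Δω/(2π) = 1269 Hz.

(a) f₀ = 1.306e+04 Hz  (b) Q = 10.29  (c) BW = 1269 Hz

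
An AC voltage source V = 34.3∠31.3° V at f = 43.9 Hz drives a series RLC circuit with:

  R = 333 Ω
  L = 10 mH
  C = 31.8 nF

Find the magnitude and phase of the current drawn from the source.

Step 1 — Angular frequency: ω = 2π·f = 2π·43.9 = 275.8 rad/s.
Step 2 — Component impedances:
  R: Z = R = 333 Ω
  L: Z = jωL = j·275.8·0.01 = 0 + j2.758 Ω
  C: Z = 1/(jωC) = -j/(ω·C) = 0 - j1.14e+05 Ω
Step 3 — Series combination: Z_total = R + L + C = 333 - j1.14e+05 Ω = 1.14e+05∠-89.8° Ω.
Step 4 — Source phasor: V = 34.3∠31.3° V = 29.31 + j17.82 V.
Step 5 — Ohm's law: I = V / Z_total = (29.31 + j17.82) / (333 - j1.14e+05) = -0.0001556 + j0.0002575 A.
Step 6 — Convert to polar: |I| = 0.0003009 A, ∠I = 121.1°.

I = 0.0003009∠121.1° A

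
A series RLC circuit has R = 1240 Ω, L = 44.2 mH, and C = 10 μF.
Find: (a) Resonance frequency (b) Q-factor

Step 1 — Resonance condition Im(Z)=0 gives ω₀ = 1/√(LC).
Step 2 — ω₀ = 1/√(0.0442·1e-05) = 1504 rad/s.
Step 3 — f₀ = ω₀/(2π) = 239.4 Hz.
Step 4 — Series Q: Q = ω₀L/R = 1504·0.0442/1240 = 0.05362.

(a) f₀ = 239.4 Hz  (b) Q = 0.05362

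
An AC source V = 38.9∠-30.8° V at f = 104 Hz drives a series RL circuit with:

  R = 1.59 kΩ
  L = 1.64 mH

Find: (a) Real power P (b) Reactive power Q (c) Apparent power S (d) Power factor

Step 1 — Angular frequency: ω = 2π·f = 2π·104 = 653.5 rad/s.
Step 2 — Component impedances:
  R: Z = R = 1590 Ω
  L: Z = jωL = j·653.5·0.00164 = 0 + j1.072 Ω
Step 3 — Series combination: Z_total = R + L = 1590 + j1.072 Ω = 1590∠0.0° Ω.
Step 4 — Source phasor: V = 38.9∠-30.8° V = 33.41 - j19.92 V.
Step 5 — Current: I = V / Z = 0.02101 - j0.01254 A = 0.02447∠-30.8° A.
Step 6 — Complex power: S = V·I* = 0.9517 + j0.0006414 VA.
Step 7 — Real power: P = Re(S) = 0.9517 W.
Step 8 — Reactive power: Q = Im(S) = 0.0006414 VAR.
Step 9 — Apparent power: |S| = 0.9517 VA.
Step 10 — Power factor: PF = P/|S| = 1 (lagging).

(a) P = 0.9517 W  (b) Q = 0.0006414 VAR  (c) S = 0.9517 VA  (d) PF = 1 (lagging)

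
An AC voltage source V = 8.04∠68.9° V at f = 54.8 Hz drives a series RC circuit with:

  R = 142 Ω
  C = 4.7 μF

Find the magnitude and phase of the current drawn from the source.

Step 1 — Angular frequency: ω = 2π·f = 2π·54.8 = 344.3 rad/s.
Step 2 — Component impedances:
  R: Z = R = 142 Ω
  C: Z = 1/(jωC) = -j/(ω·C) = 0 - j617.9 Ω
Step 3 — Series combination: Z_total = R + C = 142 - j617.9 Ω = 634∠-77.1° Ω.
Step 4 — Source phasor: V = 8.04∠68.9° V = 2.894 + j7.501 V.
Step 5 — Ohm's law: I = V / Z_total = (2.894 + j7.501) / (142 - j617.9) = -0.01051 + j0.007099 A.
Step 6 — Convert to polar: |I| = 0.01268 A, ∠I = 146.0°.

I = 0.01268∠146.0° A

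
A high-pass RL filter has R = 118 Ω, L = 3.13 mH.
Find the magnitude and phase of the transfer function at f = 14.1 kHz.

Step 1 — Angular frequency: ω = 2π·1.41e+04 = 8.859e+04 rad/s.
Step 2 — Transfer function: H(jω) = jωL/(R + jωL).
Step 3 — Numerator jωL = j·277.3; denominator R + jωL = 118 + j277.3.
Step 4 — H = 0.8467 + j0.3603.
Step 5 — Magnitude: |H| = 0.9202 (-0.7 dB); phase: φ = 23.1°.

|H| = 0.9202 (-0.7 dB), φ = 23.1°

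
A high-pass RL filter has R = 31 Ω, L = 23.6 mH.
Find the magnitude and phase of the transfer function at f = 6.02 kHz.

Step 1 — Angular frequency: ω = 2π·6020 = 3.782e+04 rad/s.
Step 2 — Transfer function: H(jω) = jωL/(R + jωL).
Step 3 — Numerator jωL = j·892.7; denominator R + jωL = 31 + j892.7.
Step 4 — H = 0.9988 + j0.03469.
Step 5 — Magnitude: |H| = 0.9994 (-0.0 dB); phase: φ = 2.0°.

|H| = 0.9994 (-0.0 dB), φ = 2.0°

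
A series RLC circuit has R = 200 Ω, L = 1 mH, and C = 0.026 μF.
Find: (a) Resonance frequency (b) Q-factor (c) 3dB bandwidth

Step 1 — Resonance condition Im(Z)=0 gives ω₀ = 1/√(LC).
Step 2 — ω₀ = 1/√(0.001·2.6e-08) = 1.961e+05 rad/s.
Step 3 — f₀ = ω₀/(2π) = 3.121e+04 Hz.
Step 4 — Series Q: Q = ω₀L/R = 1.961e+05·0.001/200 = 0.9806.
Step 5 — 3dB bandwidth: Δω = ω₀/Q = 2e+05 rad/s; BW = Δω/(2π) = 3.183e+04 Hz.

(a) f₀ = 3.121e+04 Hz  (b) Q = 0.9806  (c) BW = 3.183e+04 Hz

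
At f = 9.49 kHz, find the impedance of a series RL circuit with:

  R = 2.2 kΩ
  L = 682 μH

Step 1 — Angular frequency: ω = 2π·f = 2π·9490 = 5.963e+04 rad/s.
Step 2 — Component impedances:
  R: Z = R = 2200 Ω
  L: Z = jωL = j·5.963e+04·0.000682 = 0 + j40.67 Ω
Step 3 — Series combination: Z_total = R + L = 2200 + j40.67 Ω = 2200∠1.1° Ω.

Z = 2200 + j40.67 Ω = 2200∠1.1° Ω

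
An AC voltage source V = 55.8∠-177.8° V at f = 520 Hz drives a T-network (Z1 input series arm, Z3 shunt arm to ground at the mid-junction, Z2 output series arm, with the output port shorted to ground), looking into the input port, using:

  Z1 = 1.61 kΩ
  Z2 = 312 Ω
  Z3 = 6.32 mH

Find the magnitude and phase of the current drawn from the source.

Step 1 — Angular frequency: ω = 2π·f = 2π·520 = 3267 rad/s.
Step 2 — Component impedances:
  Z1: Z = R = 1610 Ω
  Z2: Z = R = 312 Ω
  Z3: Z = jωL = j·3267·0.00632 = 0 + j20.65 Ω
Step 3 — With the output port shorted to ground, the output series arm Z2 runs from the junction to ground; the shunt arm Z3 also runs from the junction to ground. They appear in parallel: Z3 || Z2 = 1.361 + j20.56 Ω.
Step 4 — Series with input arm Z1: Z_in = Z1 + (Z3 || Z2) = 1611 + j20.56 Ω = 1611∠0.7° Ω.
Step 5 — Source phasor: V = 55.8∠-177.8° V = -55.76 - j2.142 V.
Step 6 — Ohm's law: I = V / Z_total = (-55.76 - j2.142) / (1611 + j20.56) = -0.03461 - j0.0008877 A.
Step 7 — Convert to polar: |I| = 0.03463 A, ∠I = -178.5°.

I = 0.03463∠-178.5° A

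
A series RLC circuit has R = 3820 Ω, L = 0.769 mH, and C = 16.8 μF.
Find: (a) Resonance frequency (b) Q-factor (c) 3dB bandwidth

Step 1 — Resonance condition Im(Z)=0 gives ω₀ = 1/√(LC).
Step 2 — ω₀ = 1/√(0.000769·1.68e-05) = 8798 rad/s.
Step 3 — f₀ = ω₀/(2π) = 1400 Hz.
Step 4 — Series Q: Q = ω₀L/R = 8798·0.000769/3820 = 0.001771.
Step 5 — 3dB bandwidth: Δω = ω₀/Q = 4.967e+06 rad/s; BW = Δω/(2π) = 7.906e+05 Hz.

(a) f₀ = 1400 Hz  (b) Q = 0.001771  (c) BW = 7.906e+05 Hz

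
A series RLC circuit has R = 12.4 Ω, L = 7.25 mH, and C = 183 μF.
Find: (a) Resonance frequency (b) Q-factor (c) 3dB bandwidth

Step 1 — Resonance: ω₀ = 1/√(LC) = 1/√(0.00725·0.000183) = 868.2 rad/s.
Step 2 — f₀ = ω₀/(2π) = 138.2 Hz.
Step 3 — Series Q: Q = ω₀L/R = 868.2·0.00725/12.4 = 0.5076.
Step 4 — Bandwidth: Δω = ω₀/Q = 1710 rad/s; BW = Δω/(2π) = 272.2 Hz.

(a) f₀ = 138.2 Hz  (b) Q = 0.5076  (c) BW = 272.2 Hz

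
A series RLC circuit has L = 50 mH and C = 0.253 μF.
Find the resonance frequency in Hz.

Step 1 — Resonance condition Im(Z)=0 gives ω₀ = 1/√(LC).
Step 2 — ω₀ = 1/√(0.05·2.53e-07) = 8891 rad/s.
Step 3 — f₀ = ω₀/(2π) = 1415 Hz.

f₀ = 1415 Hz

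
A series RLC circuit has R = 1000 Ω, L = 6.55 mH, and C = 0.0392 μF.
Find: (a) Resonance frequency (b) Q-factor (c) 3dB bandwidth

Step 1 — Resonance condition Im(Z)=0 gives ω₀ = 1/√(LC).
Step 2 — ω₀ = 1/√(0.00655·3.92e-08) = 6.241e+04 rad/s.
Step 3 — f₀ = ω₀/(2π) = 9932 Hz.
Step 4 — Series Q: Q = ω₀L/R = 6.241e+04·0.00655/1000 = 0.4088.
Step 5 — 3dB bandwidth: Δω = ω₀/Q = 1.527e+05 rad/s; BW = Δω/(2π) = 2.43e+04 Hz.

(a) f₀ = 9932 Hz  (b) Q = 0.4088  (c) BW = 2.43e+04 Hz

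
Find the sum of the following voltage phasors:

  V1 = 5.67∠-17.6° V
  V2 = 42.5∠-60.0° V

Step 1 — Convert each phasor to rectangular form:
  V1 = 5.67·(cos(-17.6°) + j·sin(-17.6°)) = 5.405 - j1.714 V
  V2 = 42.5·(cos(-60.0°) + j·sin(-60.0°)) = 21.25 - j36.81 V
Step 2 — Sum components: V_total = 26.65 - j38.52 V.
Step 3 — Convert to polar: |V_total| = 46.84 V, ∠V_total = -55.3°.

V_total = 46.84∠-55.3° V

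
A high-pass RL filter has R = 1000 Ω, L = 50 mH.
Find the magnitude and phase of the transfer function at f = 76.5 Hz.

Step 1 — Angular frequency: ω = 2π·76.5 = 480.7 rad/s.
Step 2 — Transfer function: H(jω) = jωL/(R + jωL).
Step 3 — Numerator jωL = j·24.03; denominator R + jωL = 1000 + j24.03.
Step 4 — H = 0.0005773 + j0.02402.
Step 5 — Magnitude: |H| = 0.02403 (-32.4 dB); phase: φ = 88.6°.

|H| = 0.02403 (-32.4 dB), φ = 88.6°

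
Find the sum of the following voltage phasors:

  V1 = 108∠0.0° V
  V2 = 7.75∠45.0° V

Step 1 — Convert each phasor to rectangular form:
  V1 = 108·(cos(0.0°) + j·sin(0.0°)) = 108 V
  V2 = 7.75·(cos(45.0°) + j·sin(45.0°)) = 5.48 + j5.48 V
Step 2 — Sum components: V_total = 113.5 + j5.48 V.
Step 3 — Convert to polar: |V_total| = 113.6 V, ∠V_total = 2.8°.

V_total = 113.6∠2.8° V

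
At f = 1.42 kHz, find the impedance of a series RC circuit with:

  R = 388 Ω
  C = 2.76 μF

Step 1 — Angular frequency: ω = 2π·f = 2π·1420 = 8922 rad/s.
Step 2 — Component impedances:
  R: Z = R = 388 Ω
  C: Z = 1/(jωC) = -j/(ω·C) = 0 - j40.61 Ω
Step 3 — Series combination: Z_total = R + C = 388 - j40.61 Ω = 390.1∠-6.0° Ω.

Z = 388 - j40.61 Ω = 390.1∠-6.0° Ω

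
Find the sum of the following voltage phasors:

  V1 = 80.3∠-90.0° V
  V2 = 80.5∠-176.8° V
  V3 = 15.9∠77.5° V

Step 1 — Convert each phasor to rectangular form:
  V1 = 80.3·(cos(-90.0°) + j·sin(-90.0°)) = 0 - j80.3 V
  V2 = 80.5·(cos(-176.8°) + j·sin(-176.8°)) = -80.37 - j4.494 V
  V3 = 15.9·(cos(77.5°) + j·sin(77.5°)) = 3.441 + j15.52 V
Step 2 — Sum components: V_total = -76.93 - j69.27 V.
Step 3 — Convert to polar: |V_total| = 103.5 V, ∠V_total = -138.0°.

V_total = 103.5∠-138.0° V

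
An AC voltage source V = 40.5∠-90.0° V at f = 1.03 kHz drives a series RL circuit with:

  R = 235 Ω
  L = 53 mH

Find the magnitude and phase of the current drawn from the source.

Step 1 — Angular frequency: ω = 2π·f = 2π·1030 = 6472 rad/s.
Step 2 — Component impedances:
  R: Z = R = 235 Ω
  L: Z = jωL = j·6472·0.053 = 0 + j343 Ω
Step 3 — Series combination: Z_total = R + L = 235 + j343 Ω = 415.8∠55.6° Ω.
Step 4 — Source phasor: V = 40.5∠-90.0° V = 0 - j40.5 V.
Step 5 — Ohm's law: I = V / Z_total = (0 - j40.5) / (235 + j343) = -0.08036 - j0.05505 A.
Step 6 — Convert to polar: |I| = 0.09741 A, ∠I = -145.6°.

I = 0.09741∠-145.6° A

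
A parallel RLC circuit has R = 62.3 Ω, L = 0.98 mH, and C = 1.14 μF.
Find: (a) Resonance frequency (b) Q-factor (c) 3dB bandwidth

Step 1 — Resonance: ω₀ = 1/√(LC) = 1/√(0.00098·1.14e-06) = 2.992e+04 rad/s.
Step 2 — f₀ = ω₀/(2π) = 4762 Hz.
Step 3 — Parallel Q: Q = R/(ω₀L) = 62.3/(2.992e+04·0.00098) = 2.125.
Step 4 — Bandwidth: Δω = ω₀/Q = 1.408e+04 rad/s; BW = Δω/(2π) = 2241 Hz.

(a) f₀ = 4762 Hz  (b) Q = 2.125  (c) BW = 2241 Hz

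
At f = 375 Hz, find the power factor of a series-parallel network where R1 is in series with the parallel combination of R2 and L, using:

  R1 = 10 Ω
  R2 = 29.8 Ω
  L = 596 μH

Step 1 — Angular frequency: ω = 2π·f = 2π·375 = 2356 rad/s.
Step 2 — Component impedances:
  R1: Z = R = 10 Ω
  R2: Z = R = 29.8 Ω
  L: Z = jωL = j·2356·0.000596 = 0 + j1.404 Ω
Step 3 — Parallel branch: R2 || L = 1/(1/R2 + 1/L) = 0.06603 + j1.401 Ω.
Step 4 — Series with R1: Z_total = R1 + (R2 || L) = 10.07 + j1.401 Ω = 10.16∠7.9° Ω.
Step 5 — Power factor: PF = cos(φ) = Re(Z)/|Z| = 10.066/10.163 = 0.9905.
Step 6 — Type: Im(Z) = 1.401 ⇒ lagging (phase φ = 7.9°).

PF = 0.9905 (lagging, φ = 7.9°)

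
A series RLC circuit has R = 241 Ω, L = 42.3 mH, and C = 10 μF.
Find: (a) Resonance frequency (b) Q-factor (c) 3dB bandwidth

Step 1 — Resonance: ω₀ = 1/√(LC) = 1/√(0.0423·1e-05) = 1538 rad/s.
Step 2 — f₀ = ω₀/(2π) = 244.7 Hz.
Step 3 — Series Q: Q = ω₀L/R = 1538·0.0423/241 = 0.2699.
Step 4 — Bandwidth: Δω = ω₀/Q = 5697 rad/s; BW = Δω/(2π) = 906.8 Hz.

(a) f₀ = 244.7 Hz  (b) Q = 0.2699  (c) BW = 906.8 Hz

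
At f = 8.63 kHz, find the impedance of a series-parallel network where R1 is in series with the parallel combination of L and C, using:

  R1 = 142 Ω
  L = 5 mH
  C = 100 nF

Step 1 — Angular frequency: ω = 2π·f = 2π·8630 = 5.422e+04 rad/s.
Step 2 — Component impedances:
  R1: Z = R = 142 Ω
  L: Z = jωL = j·5.422e+04·0.005 = 0 + j271.1 Ω
  C: Z = 1/(jωC) = -j/(ω·C) = 0 - j184.4 Ω
Step 3 — Parallel branch: L || C = 1/(1/L + 1/C) = 0 - j576.7 Ω.
Step 4 — Series with R1: Z_total = R1 + (L || C) = 142 - j576.7 Ω = 593.9∠-76.2° Ω.

Z = 142 - j576.7 Ω = 593.9∠-76.2° Ω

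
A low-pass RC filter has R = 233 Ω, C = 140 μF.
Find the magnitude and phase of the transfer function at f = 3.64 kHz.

Step 1 — Angular frequency: ω = 2π·3640 = 2.287e+04 rad/s.
Step 2 — Transfer function: H(jω) = 1/(1 + jωRC).
Step 3 — Denominator: 1 + jωRC = 1 + j·2.287e+04·233·0.00014 = 1 + j746.
Step 4 — H = 1.797e-06 - j0.00134.
Step 5 — Magnitude: |H| = 0.00134 (-57.5 dB); phase: φ = -89.9°.

|H| = 0.00134 (-57.5 dB), φ = -89.9°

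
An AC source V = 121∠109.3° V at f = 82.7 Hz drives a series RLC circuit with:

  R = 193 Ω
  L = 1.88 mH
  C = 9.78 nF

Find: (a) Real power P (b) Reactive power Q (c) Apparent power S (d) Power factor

Step 1 — Angular frequency: ω = 2π·f = 2π·82.7 = 519.6 rad/s.
Step 2 — Component impedances:
  R: Z = R = 193 Ω
  L: Z = jωL = j·519.6·0.00188 = 0 + j0.9769 Ω
  C: Z = 1/(jωC) = -j/(ω·C) = 0 - j1.968e+05 Ω
Step 3 — Series combination: Z_total = R + L + C = 193 - j1.968e+05 Ω = 1.968e+05∠-89.9° Ω.
Step 4 — Source phasor: V = 121∠109.3° V = -39.99 + j114.2 V.
Step 5 — Current: I = V / Z = -0.0005806 - j0.0002027 A = 0.0006149∠-160.8° A.
Step 6 — Complex power: S = V·I* = 7.298e-05 - j0.0744 VA.
Step 7 — Real power: P = Re(S) = 7.298e-05 W.
Step 8 — Reactive power: Q = Im(S) = -0.0744 VAR.
Step 9 — Apparent power: |S| = 0.0744 VA.
Step 10 — Power factor: PF = P/|S| = 0.0009808 (leading).

(a) P = 7.298e-05 W  (b) Q = -0.0744 VAR  (c) S = 0.0744 VA  (d) PF = 0.0009808 (leading)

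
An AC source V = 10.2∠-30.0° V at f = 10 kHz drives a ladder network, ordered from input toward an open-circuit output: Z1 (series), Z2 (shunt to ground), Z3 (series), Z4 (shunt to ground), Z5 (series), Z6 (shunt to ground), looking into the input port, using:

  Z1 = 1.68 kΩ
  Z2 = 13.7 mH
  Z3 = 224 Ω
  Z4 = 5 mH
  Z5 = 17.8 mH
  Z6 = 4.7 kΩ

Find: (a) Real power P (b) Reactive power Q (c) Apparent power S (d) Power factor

Step 1 — Angular frequency: ω = 2π·f = 2π·1e+04 = 6.283e+04 rad/s.
Step 2 — Component impedances:
  Z1: Z = R = 1680 Ω
  Z2: Z = jωL = j·6.283e+04·0.0137 = 0 + j860.8 Ω
  Z3: Z = R = 224 Ω
  Z4: Z = jωL = j·6.283e+04·0.005 = 0 + j314.2 Ω
  Z5: Z = jωL = j·6.283e+04·0.0178 = 0 + j1118 Ω
  Z6: Z = R = 4700 Ω
Step 3 — Ladder network (open output): work backward from the far end, alternating series and parallel combinations. Z_in = 1806 + j253.3 Ω = 1824∠8.0° Ω.
Step 4 — Source phasor: V = 10.2∠-30.0° V = 8.833 - j5.1 V.
Step 5 — Current: I = V / Z = 0.004408 - j0.003441 A = 0.005592∠-38.0° A.
Step 6 — Complex power: S = V·I* = 0.05649 + j0.00792 VA.
Step 7 — Real power: P = Re(S) = 0.05649 W.
Step 8 — Reactive power: Q = Im(S) = 0.00792 VAR.
Step 9 — Apparent power: |S| = 0.05704 VA.
Step 10 — Power factor: PF = P/|S| = 0.9903 (lagging).

(a) P = 0.05649 W  (b) Q = 0.00792 VAR  (c) S = 0.05704 VA  (d) PF = 0.9903 (lagging)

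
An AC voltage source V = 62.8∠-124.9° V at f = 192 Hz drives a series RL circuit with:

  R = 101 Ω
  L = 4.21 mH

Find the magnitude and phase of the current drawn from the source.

Step 1 — Angular frequency: ω = 2π·f = 2π·192 = 1206 rad/s.
Step 2 — Component impedances:
  R: Z = R = 101 Ω
  L: Z = jωL = j·1206·0.00421 = 0 + j5.079 Ω
Step 3 — Series combination: Z_total = R + L = 101 + j5.079 Ω = 101.1∠2.9° Ω.
Step 4 — Source phasor: V = 62.8∠-124.9° V = -35.93 - j51.51 V.
Step 5 — Ohm's law: I = V / Z_total = (-35.93 - j51.51) / (101 + j5.079) = -0.3804 - j0.4908 A.
Step 6 — Convert to polar: |I| = 0.621 A, ∠I = -127.8°.

I = 0.621∠-127.8° A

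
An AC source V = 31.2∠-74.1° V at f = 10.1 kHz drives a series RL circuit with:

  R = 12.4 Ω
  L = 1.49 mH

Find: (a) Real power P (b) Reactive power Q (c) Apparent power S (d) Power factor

Step 1 — Angular frequency: ω = 2π·f = 2π·1.01e+04 = 6.346e+04 rad/s.
Step 2 — Component impedances:
  R: Z = R = 12.4 Ω
  L: Z = jωL = j·6.346e+04·0.00149 = 0 + j94.56 Ω
Step 3 — Series combination: Z_total = R + L = 12.4 + j94.56 Ω = 95.37∠82.5° Ω.
Step 4 — Source phasor: V = 31.2∠-74.1° V = 8.548 - j30.01 V.
Step 5 — Current: I = V / Z = -0.3003 - j0.1298 A = 0.3272∠-156.6° A.
Step 6 — Complex power: S = V·I* = 1.327 + j10.12 VA.
Step 7 — Real power: P = Re(S) = 1.327 W.
Step 8 — Reactive power: Q = Im(S) = 10.12 VAR.
Step 9 — Apparent power: |S| = 10.21 VA.
Step 10 — Power factor: PF = P/|S| = 0.13 (lagging).

(a) P = 1.327 W  (b) Q = 10.12 VAR  (c) S = 10.21 VA  (d) PF = 0.13 (lagging)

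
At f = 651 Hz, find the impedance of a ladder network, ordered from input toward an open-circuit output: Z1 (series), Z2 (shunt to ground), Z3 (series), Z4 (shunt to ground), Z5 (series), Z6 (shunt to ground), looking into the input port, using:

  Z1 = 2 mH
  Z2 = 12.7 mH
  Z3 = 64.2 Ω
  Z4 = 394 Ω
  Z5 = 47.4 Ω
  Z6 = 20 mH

Step 1 — Angular frequency: ω = 2π·f = 2π·651 = 4090 rad/s.
Step 2 — Component impedances:
  Z1: Z = jωL = j·4090·0.002 = 0 + j8.181 Ω
  Z2: Z = jωL = j·4090·0.0127 = 0 + j51.95 Ω
  Z3: Z = R = 64.2 Ω
  Z4: Z = R = 394 Ω
  Z5: Z = R = 47.4 Ω
  Z6: Z = jωL = j·4090·0.02 = 0 + j81.81 Ω
Step 3 — Ladder network (open output): work backward from the far end, alternating series and parallel combinations. Z_in = 11.73 + j48.72 Ω = 50.11∠76.5° Ω.

Z = 11.73 + j48.72 Ω = 50.11∠76.5° Ω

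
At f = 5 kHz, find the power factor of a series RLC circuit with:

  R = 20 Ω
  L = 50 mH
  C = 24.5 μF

Step 1 — Angular frequency: ω = 2π·f = 2π·5000 = 3.142e+04 rad/s.
Step 2 — Component impedances:
  R: Z = R = 20 Ω
  L: Z = jωL = j·3.142e+04·0.05 = 0 + j1571 Ω
  C: Z = 1/(jωC) = -j/(ω·C) = 0 - j1.299 Ω
Step 3 — Series combination: Z_total = R + L + C = 20 + j1569 Ω = 1570∠89.3° Ω.
Step 4 — Power factor: PF = cos(φ) = Re(Z)/|Z| = 20/1570 = 0.01274.
Step 5 — Type: Im(Z) = 1569 ⇒ lagging (phase φ = 89.3°).

PF = 0.01274 (lagging, φ = 89.3°)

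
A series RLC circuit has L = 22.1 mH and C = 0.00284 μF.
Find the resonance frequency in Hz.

Step 1 — Resonance condition Im(Z)=0 gives ω₀ = 1/√(LC).
Step 2 — ω₀ = 1/√(0.0221·2.84e-09) = 1.262e+05 rad/s.
Step 3 — f₀ = ω₀/(2π) = 2.009e+04 Hz.

f₀ = 2.009e+04 Hz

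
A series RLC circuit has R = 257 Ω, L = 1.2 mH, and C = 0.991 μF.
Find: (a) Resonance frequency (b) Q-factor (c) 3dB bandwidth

Step 1 — Resonance condition Im(Z)=0 gives ω₀ = 1/√(LC).
Step 2 — ω₀ = 1/√(0.0012·9.91e-07) = 2.9e+04 rad/s.
Step 3 — f₀ = ω₀/(2π) = 4615 Hz.
Step 4 — Series Q: Q = ω₀L/R = 2.9e+04·0.0012/257 = 0.1354.
Step 5 — 3dB bandwidth: Δω = ω₀/Q = 2.142e+05 rad/s; BW = Δω/(2π) = 3.409e+04 Hz.

(a) f₀ = 4615 Hz  (b) Q = 0.1354  (c) BW = 3.409e+04 Hz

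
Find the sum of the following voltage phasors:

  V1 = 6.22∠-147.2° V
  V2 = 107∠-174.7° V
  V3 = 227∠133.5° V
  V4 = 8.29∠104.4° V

Step 1 — Convert each phasor to rectangular form:
  V1 = 6.22·(cos(-147.2°) + j·sin(-147.2°)) = -5.228 - j3.369 V
  V2 = 107·(cos(-174.7°) + j·sin(-174.7°)) = -106.5 - j9.884 V
  V3 = 227·(cos(133.5°) + j·sin(133.5°)) = -156.3 + j164.7 V
  V4 = 8.29·(cos(104.4°) + j·sin(104.4°)) = -2.062 + j8.03 V
Step 2 — Sum components: V_total = -270.1 + j159.4 V.
Step 3 — Convert to polar: |V_total| = 313.6 V, ∠V_total = 149.4°.

V_total = 313.6∠149.4° V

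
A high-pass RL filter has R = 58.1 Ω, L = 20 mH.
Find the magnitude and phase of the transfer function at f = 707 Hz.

Step 1 — Angular frequency: ω = 2π·707 = 4442 rad/s.
Step 2 — Transfer function: H(jω) = jωL/(R + jωL).
Step 3 — Numerator jωL = j·88.84; denominator R + jωL = 58.1 + j88.84.
Step 4 — H = 0.7004 + j0.4581.
Step 5 — Magnitude: |H| = 0.8369 (-1.5 dB); phase: φ = 33.2°.

|H| = 0.8369 (-1.5 dB), φ = 33.2°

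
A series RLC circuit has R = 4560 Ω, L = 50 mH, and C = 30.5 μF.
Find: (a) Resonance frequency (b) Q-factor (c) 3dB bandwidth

Step 1 — Resonance condition Im(Z)=0 gives ω₀ = 1/√(LC).
Step 2 — ω₀ = 1/√(0.05·3.05e-05) = 809.8 rad/s.
Step 3 — f₀ = ω₀/(2π) = 128.9 Hz.
Step 4 — Series Q: Q = ω₀L/R = 809.8·0.05/4560 = 0.008879.
Step 5 — 3dB bandwidth: Δω = ω₀/Q = 9.12e+04 rad/s; BW = Δω/(2π) = 1.451e+04 Hz.

(a) f₀ = 128.9 Hz  (b) Q = 0.008879  (c) BW = 1.451e+04 Hz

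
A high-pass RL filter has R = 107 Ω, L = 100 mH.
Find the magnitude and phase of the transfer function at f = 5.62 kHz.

Step 1 — Angular frequency: ω = 2π·5620 = 3.531e+04 rad/s.
Step 2 — Transfer function: H(jω) = jωL/(R + jωL).
Step 3 — Numerator jωL = j·3531; denominator R + jωL = 107 + j3531.
Step 4 — H = 0.9991 + j0.03027.
Step 5 — Magnitude: |H| = 0.9995 (-0.0 dB); phase: φ = 1.7°.

|H| = 0.9995 (-0.0 dB), φ = 1.7°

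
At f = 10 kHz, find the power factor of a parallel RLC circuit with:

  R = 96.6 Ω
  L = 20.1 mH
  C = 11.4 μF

Step 1 — Angular frequency: ω = 2π·f = 2π·1e+04 = 6.283e+04 rad/s.
Step 2 — Component impedances:
  R: Z = R = 96.6 Ω
  L: Z = jωL = j·6.283e+04·0.0201 = 0 + j1263 Ω
  C: Z = 1/(jωC) = -j/(ω·C) = 0 - j1.396 Ω
Step 3 — Parallel combination: 1/Z_total = 1/R + 1/L + 1/C; Z_total = 0.02022 - j1.397 Ω = 1.397∠-89.2° Ω.
Step 4 — Power factor: PF = cos(φ) = Re(Z)/|Z| = 0.02022/1.397 = 0.01447.
Step 5 — Type: Im(Z) = -1.397 ⇒ leading (phase φ = -89.2°).

PF = 0.01447 (leading, φ = -89.2°)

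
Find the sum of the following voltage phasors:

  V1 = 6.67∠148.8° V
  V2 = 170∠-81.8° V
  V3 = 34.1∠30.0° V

Step 1 — Convert each phasor to rectangular form:
  V1 = 6.67·(cos(148.8°) + j·sin(148.8°)) = -5.705 + j3.455 V
  V2 = 170·(cos(-81.8°) + j·sin(-81.8°)) = 24.25 - j168.3 V
  V3 = 34.1·(cos(30.0°) + j·sin(30.0°)) = 29.53 + j17.05 V
Step 2 — Sum components: V_total = 48.07 - j147.8 V.
Step 3 — Convert to polar: |V_total| = 155.4 V, ∠V_total = -72.0°.

V_total = 155.4∠-72.0° V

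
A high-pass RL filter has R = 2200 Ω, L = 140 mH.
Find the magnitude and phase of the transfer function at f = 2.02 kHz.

Step 1 — Angular frequency: ω = 2π·2020 = 1.269e+04 rad/s.
Step 2 — Transfer function: H(jω) = jωL/(R + jωL).
Step 3 — Numerator jωL = j·1777; denominator R + jωL = 2200 + j1777.
Step 4 — H = 0.3948 + j0.4888.
Step 5 — Magnitude: |H| = 0.6283 (-4.0 dB); phase: φ = 51.1°.

|H| = 0.6283 (-4.0 dB), φ = 51.1°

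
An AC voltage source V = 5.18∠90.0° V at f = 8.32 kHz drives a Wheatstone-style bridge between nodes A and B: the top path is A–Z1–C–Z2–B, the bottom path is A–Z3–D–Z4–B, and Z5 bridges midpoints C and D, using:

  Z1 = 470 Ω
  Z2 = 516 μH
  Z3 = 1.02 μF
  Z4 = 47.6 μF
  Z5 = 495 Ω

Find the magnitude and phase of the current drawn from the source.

Step 1 — Angular frequency: ω = 2π·f = 2π·8320 = 5.228e+04 rad/s.
Step 2 — Component impedances:
  Z1: Z = R = 470 Ω
  Z2: Z = jωL = j·5.228e+04·0.000516 = 0 + j26.97 Ω
  Z3: Z = 1/(jωC) = -j/(ω·C) = 0 - j18.75 Ω
  Z4: Z = 1/(jωC) = -j/(ω·C) = 0 - j0.4019 Ω
  Z5: Z = R = 495 Ω
Step 3 — Bridge requires nodal analysis (the Z5 bridge couples midpoints C and D, so the two paths cannot be reduced to a simple series/parallel combination). Setting node B to ground and injecting 1 A at node A, the 3-node admittance system at A, C, D solves to V_A = Z_AB = 0.7784 - j19.17 Ω = 19.19∠-87.7° Ω.
Step 4 — Source phasor: V = 5.18∠90.0° V = 0 + j5.18 V.
Step 5 — Ohm's law: I = V / Z_total = (0 + j5.18) / (0.7784 - j19.17) = -0.2698 + j0.01095 A.
Step 6 — Convert to polar: |I| = 0.27 A, ∠I = 177.7°.

I = 0.27∠177.7° A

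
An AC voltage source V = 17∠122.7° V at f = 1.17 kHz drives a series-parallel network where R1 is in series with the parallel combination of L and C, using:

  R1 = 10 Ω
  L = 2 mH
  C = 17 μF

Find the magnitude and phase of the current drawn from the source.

Step 1 — Angular frequency: ω = 2π·f = 2π·1170 = 7351 rad/s.
Step 2 — Component impedances:
  R1: Z = R = 10 Ω
  L: Z = jωL = j·7351·0.002 = 0 + j14.7 Ω
  C: Z = 1/(jωC) = -j/(ω·C) = 0 - j8.002 Ω
Step 3 — Parallel branch: L || C = 1/(1/L + 1/C) = 0 - j17.56 Ω.
Step 4 — Series with R1: Z_total = R1 + (L || C) = 10 - j17.56 Ω = 20.21∠-60.3° Ω.
Step 5 — Source phasor: V = 17∠122.7° V = -9.184 + j14.31 V.
Step 6 — Ohm's law: I = V / Z_total = (-9.184 + j14.31) / (10 - j17.56) = -0.8402 - j0.04455 A.
Step 7 — Convert to polar: |I| = 0.8414 A, ∠I = -177.0°.

I = 0.8414∠-177.0° A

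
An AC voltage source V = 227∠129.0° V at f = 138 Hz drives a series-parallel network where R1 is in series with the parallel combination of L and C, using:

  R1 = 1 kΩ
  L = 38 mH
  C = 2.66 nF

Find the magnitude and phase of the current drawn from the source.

Step 1 — Angular frequency: ω = 2π·f = 2π·138 = 867.1 rad/s.
Step 2 — Component impedances:
  R1: Z = R = 1000 Ω
  L: Z = jωL = j·867.1·0.038 = 0 + j32.95 Ω
  C: Z = 1/(jωC) = -j/(ω·C) = 0 - j4.336e+05 Ω
Step 3 — Parallel branch: L || C = 1/(1/L + 1/C) = 0 + j32.95 Ω.
Step 4 — Series with R1: Z_total = R1 + (L || C) = 1000 + j32.95 Ω = 1001∠1.9° Ω.
Step 5 — Source phasor: V = 227∠129.0° V = -142.9 + j176.4 V.
Step 6 — Ohm's law: I = V / Z_total = (-142.9 + j176.4) / (1000 + j32.95) = -0.1369 + j0.1809 A.
Step 7 — Convert to polar: |I| = 0.2269 A, ∠I = 127.1°.

I = 0.2269∠127.1° A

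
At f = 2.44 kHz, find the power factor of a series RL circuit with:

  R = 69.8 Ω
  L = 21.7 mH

Step 1 — Angular frequency: ω = 2π·f = 2π·2440 = 1.533e+04 rad/s.
Step 2 — Component impedances:
  R: Z = R = 69.8 Ω
  L: Z = jωL = j·1.533e+04·0.0217 = 0 + j332.7 Ω
Step 3 — Series combination: Z_total = R + L = 69.8 + j332.7 Ω = 339.9∠78.2° Ω.
Step 4 — Power factor: PF = cos(φ) = Re(Z)/|Z| = 69.8/339.93 = 0.2053.
Step 5 — Type: Im(Z) = 332.7 ⇒ lagging (phase φ = 78.2°).

PF = 0.2053 (lagging, φ = 78.2°)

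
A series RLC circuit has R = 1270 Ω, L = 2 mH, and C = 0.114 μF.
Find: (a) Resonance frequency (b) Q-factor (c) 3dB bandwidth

Step 1 — Resonance: ω₀ = 1/√(LC) = 1/√(0.002·1.14e-07) = 6.623e+04 rad/s.
Step 2 — f₀ = ω₀/(2π) = 1.054e+04 Hz.
Step 3 — Series Q: Q = ω₀L/R = 6.623e+04·0.002/1270 = 0.1043.
Step 4 — Bandwidth: Δω = ω₀/Q = 6.35e+05 rad/s; BW = Δω/(2π) = 1.011e+05 Hz.

(a) f₀ = 1.054e+04 Hz  (b) Q = 0.1043  (c) BW = 1.011e+05 Hz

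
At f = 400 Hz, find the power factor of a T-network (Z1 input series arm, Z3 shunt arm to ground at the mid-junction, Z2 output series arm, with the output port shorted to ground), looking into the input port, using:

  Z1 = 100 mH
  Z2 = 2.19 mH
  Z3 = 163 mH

Step 1 — Angular frequency: ω = 2π·f = 2π·400 = 2513 rad/s.
Step 2 — Component impedances:
  Z1: Z = jωL = j·2513·0.1 = 0 + j251.3 Ω
  Z2: Z = jωL = j·2513·0.00219 = 0 + j5.504 Ω
  Z3: Z = jωL = j·2513·0.163 = 0 + j409.7 Ω
Step 3 — With the output port shorted to ground, the output series arm Z2 runs from the junction to ground; the shunt arm Z3 also runs from the junction to ground. They appear in parallel: Z3 || Z2 = 0 + j5.431 Ω.
Step 4 — Series with input arm Z1: Z_in = Z1 + (Z3 || Z2) = 0 + j256.8 Ω = 256.8∠90.0° Ω.
Step 5 — Power factor: PF = cos(φ) = Re(Z)/|Z| = 0/256.8 = 0.
Step 6 — Type: Im(Z) = 256.8 ⇒ lagging (phase φ = 90.0°).

PF = 0 (lagging, φ = 90.0°)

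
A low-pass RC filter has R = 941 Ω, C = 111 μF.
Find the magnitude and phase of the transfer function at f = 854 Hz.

Step 1 — Angular frequency: ω = 2π·854 = 5366 rad/s.
Step 2 — Transfer function: H(jω) = 1/(1 + jωRC).
Step 3 — Denominator: 1 + jωRC = 1 + j·5366·941·0.000111 = 1 + j560.5.
Step 4 — H = 3.183e-06 - j0.001784.
Step 5 — Magnitude: |H| = 0.001784 (-55.0 dB); phase: φ = -89.9°.

|H| = 0.001784 (-55.0 dB), φ = -89.9°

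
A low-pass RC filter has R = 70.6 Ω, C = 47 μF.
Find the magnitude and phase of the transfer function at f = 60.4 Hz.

Step 1 — Angular frequency: ω = 2π·60.4 = 379.5 rad/s.
Step 2 — Transfer function: H(jω) = 1/(1 + jωRC).
Step 3 — Denominator: 1 + jωRC = 1 + j·379.5·70.6·4.7e-05 = 1 + j1.259.
Step 4 — H = 0.3867 - j0.487.
Step 5 — Magnitude: |H| = 0.6219 (-4.1 dB); phase: φ = -51.5°.

|H| = 0.6219 (-4.1 dB), φ = -51.5°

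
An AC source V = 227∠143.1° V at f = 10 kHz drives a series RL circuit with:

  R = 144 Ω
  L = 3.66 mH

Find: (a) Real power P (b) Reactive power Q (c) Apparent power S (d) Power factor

Step 1 — Angular frequency: ω = 2π·f = 2π·1e+04 = 6.283e+04 rad/s.
Step 2 — Component impedances:
  R: Z = R = 144 Ω
  L: Z = jωL = j·6.283e+04·0.00366 = 0 + j230 Ω
Step 3 — Series combination: Z_total = R + L = 144 + j230 Ω = 271.3∠57.9° Ω.
Step 4 — Source phasor: V = 227∠143.1° V = -181.5 + j136.3 V.
Step 5 — Current: I = V / Z = 0.07067 + j0.8336 A = 0.8366∠85.2° A.
Step 6 — Complex power: S = V·I* = 100.8 + j161 VA.
Step 7 — Real power: P = Re(S) = 100.8 W.
Step 8 — Reactive power: Q = Im(S) = 161 VAR.
Step 9 — Apparent power: |S| = 189.9 VA.
Step 10 — Power factor: PF = P/|S| = 0.5307 (lagging).

(a) P = 100.8 W  (b) Q = 161 VAR  (c) S = 189.9 VA  (d) PF = 0.5307 (lagging)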